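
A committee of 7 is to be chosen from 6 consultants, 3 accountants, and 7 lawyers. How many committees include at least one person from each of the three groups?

Unrestricted: C(16,7) = 11440 ways to pick any 7 of the 16.
Selections missing a whole group: no consultants → C(10,7) = 120; no accountants → C(13,7) = 1716; no lawyers → C(9,7) = 36.
Add back selections omitting two groups (i.e. drawn from a single group): C(6,7) + C(3,7) + C(7,7) = 1.
By inclusion–exclusion: 11440 − 1872 + 1 = 9569.

9569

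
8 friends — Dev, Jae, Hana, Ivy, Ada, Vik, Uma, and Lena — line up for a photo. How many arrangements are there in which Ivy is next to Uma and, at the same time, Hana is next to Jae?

Treat {Ivy,Uma} as one block (2 orders) and {Hana,Jae} as another (2 orders).
That leaves 6 units to arrange: 2 × 2 × 6! = 4 × 720 = 2880.

2880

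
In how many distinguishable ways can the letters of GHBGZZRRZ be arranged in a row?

15120

GHBGZZRRZ has 9 letters with G appearing twice, R appearing twice, and Z appearing 3 times.
The number of distinct arrangements is 9!/(3!·2!·2!) = 362880/24 = 15120.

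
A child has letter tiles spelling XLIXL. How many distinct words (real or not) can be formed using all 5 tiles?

XLIXL has 5 letters with L appearing twice and X appearing twice.
The number of distinct arrangements is 5!/(2!·2!) = 120/4 = 30.

30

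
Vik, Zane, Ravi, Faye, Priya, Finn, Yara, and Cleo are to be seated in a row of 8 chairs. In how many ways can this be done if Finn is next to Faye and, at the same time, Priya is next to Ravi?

2880

Treat {Finn,Faye} as one block (2 orders) and {Priya,Ravi} as another (2 orders).
That leaves 6 units to arrange: 2 × 2 × 6! = 4 × 720 = 2880.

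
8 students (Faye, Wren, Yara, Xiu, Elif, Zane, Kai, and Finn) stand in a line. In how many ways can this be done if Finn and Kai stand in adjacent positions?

10080

Glue Finn and Kai into one block (2 internal orders), leaving 7 units to arrange in a row.
That gives 2 × 7! = 2 × 5040 = 10080.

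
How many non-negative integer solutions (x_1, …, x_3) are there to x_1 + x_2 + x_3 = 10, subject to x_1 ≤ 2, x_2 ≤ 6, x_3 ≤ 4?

6

By stars and bars, unrestricted non-negative solutions to x_1+…+x_3 = 10 number C(10+2,2) = 66.
Subtract solutions that violate a single cap (substitute x_i' = x_i − (cap_i+1)): x_1 ≥ 3 gives C(9,2) = 36; x_2 ≥ 7 gives C(5,2) = 10; x_3 ≥ 5 gives C(7,2) = 21. Together 67.
Add back pairs where two caps are both exceeded: 1 + 6 + 0 = 7.
By inclusion–exclusion the count is 66 − 67 + 7 = 6.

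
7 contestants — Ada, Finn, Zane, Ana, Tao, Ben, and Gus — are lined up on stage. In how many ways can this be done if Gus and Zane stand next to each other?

Treat {Gus, Zane} as a single unit. There are 6 units to order, and the pair itself can be ordered 2 ways.
That gives 2 × 6! = 2 × 720 = 1440.

1440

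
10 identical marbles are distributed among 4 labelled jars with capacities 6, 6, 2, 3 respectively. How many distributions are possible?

Ignoring the caps, the number of non-negative solutions to x_1+…+x_4 = 10 is C(13,3) = 286.
Subtract solutions that violate a single cap (substitute x_i' = x_i − (cap_i+1)): x_1 ≥ 7 gives C(6,3) = 20; x_2 ≥ 7 gives C(6,3) = 20; x_3 ≥ 3 gives C(10,3) = 120; x_4 ≥ 4 gives C(9,3) = 84. Together 244.
Add back pairs where two caps are both exceeded: 0 + 1 + 0 + 1 + 0 + 20 = 22.
By inclusion–exclusion the count is 286 − 244 + 22 = 64.

64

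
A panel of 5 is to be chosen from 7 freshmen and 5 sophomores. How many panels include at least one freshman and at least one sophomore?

770

Unrestricted: C(12,5) = 792 ways to pick any 5 of the 12.
Selections missing a whole group: no freshmen → C(5,5) = 1; no sophomores → C(7,5) = 21.
Both groups omitted at once is impossible, so 792 − 22 = 770.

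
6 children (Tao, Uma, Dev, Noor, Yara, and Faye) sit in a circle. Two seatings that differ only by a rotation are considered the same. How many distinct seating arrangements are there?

120

Fix one person's seat to break rotational symmetry; the remaining 5 people can be arranged in (5)! = 120 ways.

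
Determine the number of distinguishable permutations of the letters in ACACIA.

60

Letter multiplicities in ACACIA: A×3, C×2, I×1.
The number of distinct arrangements is 6!/(3!·2!) = 720/12 = 60.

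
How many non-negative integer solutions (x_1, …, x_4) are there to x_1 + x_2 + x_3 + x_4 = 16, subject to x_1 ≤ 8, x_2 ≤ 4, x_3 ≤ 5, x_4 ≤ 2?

Ignoring the caps, the number of non-negative solutions to x_1+…+x_4 = 16 is C(19,3) = 969.
Subtract solutions that violate a single cap (substitute x_i' = x_i − (cap_i+1)): x_1 ≥ 9 gives C(10,3) = 120; x_2 ≥ 5 gives C(14,3) = 364; x_3 ≥ 6 gives C(13,3) = 286; x_4 ≥ 3 gives C(16,3) = 560. Together 1330.
Add back pairs where two caps are both exceeded: 10 + 4 + 35 + 56 + 165 + 120 = 390.
Subtract triples: 0 + 0 + 0 + 10 = 10.
By inclusion–exclusion the count is 969 − 1330 + 390 − 10 = 19.

19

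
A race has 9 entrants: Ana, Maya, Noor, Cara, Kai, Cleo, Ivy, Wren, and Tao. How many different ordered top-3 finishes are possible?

504

There are 9 choices for 1st place, 8 for 2nd, and 7 for 3rd.
That gives 9 × 8 × 7 = 504.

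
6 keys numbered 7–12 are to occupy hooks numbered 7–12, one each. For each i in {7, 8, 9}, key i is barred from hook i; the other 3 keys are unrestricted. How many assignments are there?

426

Let Aᵢ (for i ∈ {7, 8, 9}) be the placements that put key i in its forbidden hook. Any j of these fix j positions, leaving (6−j)! ways to fill the rest, and there are C(3,j) ways to pick which j.
By inclusion–exclusion, the number of valid placements is Σ_{j=0}^{3} (−1)^j C(3,j)·(6−j)!.
Computing: 720 − 360 + 72 − 6 = 426.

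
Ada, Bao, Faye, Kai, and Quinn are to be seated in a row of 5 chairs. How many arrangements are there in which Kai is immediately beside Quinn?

Place the 3 others and the Kai-Quinn pair as 4 objects in a line; the pair has 2 internal arrangements.
That gives 2 × 4! = 2 × 24 = 48.

48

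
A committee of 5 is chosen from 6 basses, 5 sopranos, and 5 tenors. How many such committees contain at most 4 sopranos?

Split by how many sopranos are chosen (0 through 4).
Sum: C(5,0)·C(11,5) + C(5,1)·C(11,4) + C(5,2)·C(11,3) + C(5,3)·C(11,2) + C(5,4)·C(11,1) = 462 + 1650 + 1650 + 550 + 55 = 4367.

4367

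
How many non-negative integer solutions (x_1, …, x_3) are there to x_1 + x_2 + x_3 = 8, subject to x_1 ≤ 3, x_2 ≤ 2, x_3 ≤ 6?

9

By stars and bars, unrestricted non-negative solutions to x_1+…+x_3 = 8 number C(8+2,2) = 45.
Subtract solutions that violate a single cap (substitute x_i' = x_i − (cap_i+1)): x_1 ≥ 4 gives C(6,2) = 15; x_2 ≥ 3 gives C(7,2) = 21; x_3 ≥ 7 gives C(3,2) = 3. Together 39.
Add back pairs where two caps are both exceeded: 3 + 0 + 0 = 3.
By inclusion–exclusion the count is 45 − 39 + 3 = 9.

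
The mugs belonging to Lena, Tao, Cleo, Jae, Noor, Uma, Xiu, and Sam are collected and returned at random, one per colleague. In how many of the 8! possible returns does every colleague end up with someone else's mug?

14833

Count assignments avoiding every fixed point. For any j of the 8 colleagues fixed to their own mug, the other 8−j can be arranged in (8−j)! ways.
By inclusion–exclusion this is Σ_{j=0}^{8} (−1)^j C(8,j)·(8−j)!.
Computing: 40320 − 40320 + 20160 − 6720 + 1680 − 336 + 56 − 8 + 1 = 14833.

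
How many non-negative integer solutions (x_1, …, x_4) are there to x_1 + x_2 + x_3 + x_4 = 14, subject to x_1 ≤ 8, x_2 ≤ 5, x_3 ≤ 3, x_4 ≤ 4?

Ignoring the caps, the number of non-negative solutions to x_1+…+x_4 = 14 is C(17,3) = 680.
Subtract solutions that violate a single cap (substitute x_i' = x_i − (cap_i+1)): x_1 ≥ 9 gives C(8,3) = 56; x_2 ≥ 6 gives C(11,3) = 165; x_3 ≥ 4 gives C(13,3) = 286; x_4 ≥ 5 gives C(12,3) = 220. Together 727.
Add back pairs where two caps are both exceeded: 0 + 4 + 1 + 35 + 20 + 56 = 116.
By inclusion–exclusion the count is 680 − 727 + 116 = 69.

69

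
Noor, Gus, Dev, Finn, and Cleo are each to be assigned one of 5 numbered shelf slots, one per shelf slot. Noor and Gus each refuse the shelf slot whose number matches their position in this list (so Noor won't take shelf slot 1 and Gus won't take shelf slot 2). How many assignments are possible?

Let Aᵢ (for i ∈ {1, 2}) be the placements that put person i in their forbidden shelf slot. Any j of these fix j positions, leaving (5−j)! ways to fill the rest, and there are C(2,j) ways to pick which j.
By inclusion–exclusion, the number of valid placements is Σ_{j=0}^{2} (−1)^j C(2,j)·(5−j)!.
Computing: 120 − 48 + 6 = 78.

78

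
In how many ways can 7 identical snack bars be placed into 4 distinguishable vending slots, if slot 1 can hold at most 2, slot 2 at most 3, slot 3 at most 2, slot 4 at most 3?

18

By stars and bars, unrestricted non-negative solutions to x_1+…+x_4 = 7 number C(7+3,3) = 120.
Subtract solutions that violate a single cap (substitute x_i' = x_i − (cap_i+1)): x_1 ≥ 3 gives C(7,3) = 35; x_2 ≥ 4 gives C(6,3) = 20; x_3 ≥ 3 gives C(7,3) = 35; x_4 ≥ 4 gives C(6,3) = 20. Together 110.
Add back pairs where two caps are both exceeded: 1 + 4 + 1 + 1 + 0 + 1 = 8.
By inclusion–exclusion the count is 120 − 110 + 8 = 18.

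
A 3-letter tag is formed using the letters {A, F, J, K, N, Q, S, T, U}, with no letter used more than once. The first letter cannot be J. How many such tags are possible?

The first letter has 9−1 = 8 choices (anything except J).
The remaining 2 letters are filled from the other 8 symbols without repetition: 8 × 7 = 56.
Total: 8 × 56 = 448.

448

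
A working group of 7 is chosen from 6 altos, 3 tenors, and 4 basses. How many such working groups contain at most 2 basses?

Split by how many basses are chosen (0 through 2).
Sum: C(4,0)·C(9,7) + C(4,1)·C(9,6) + C(4,2)·C(9,5) = 36 + 336 + 756 = 1128.

1128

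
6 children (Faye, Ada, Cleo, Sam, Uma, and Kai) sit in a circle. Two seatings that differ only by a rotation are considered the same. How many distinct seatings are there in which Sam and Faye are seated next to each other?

48

Glue Sam and Faye into a block (2 internal orders). Seating 5 units around a circle gives (4)! arrangements.
So 2 × (4)! = 2 × 24 = 48.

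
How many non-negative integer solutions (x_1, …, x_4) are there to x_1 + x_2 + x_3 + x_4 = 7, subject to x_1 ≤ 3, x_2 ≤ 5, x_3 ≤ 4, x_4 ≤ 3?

Ignoring the caps, the number of non-negative solutions to x_1+…+x_4 = 7 is C(10,3) = 120.
Subtract solutions that violate a single cap (substitute x_i' = x_i − (cap_i+1)): x_1 ≥ 4 gives C(6,3) = 20; x_2 ≥ 6 gives C(4,3) = 4; x_3 ≥ 5 gives C(5,3) = 10; x_4 ≥ 4 gives C(6,3) = 20. Together 54.
No two caps can be exceeded simultaneously, so the pair terms are all 0.
By inclusion–exclusion the count is 120 − 54 + 0 = 66.

66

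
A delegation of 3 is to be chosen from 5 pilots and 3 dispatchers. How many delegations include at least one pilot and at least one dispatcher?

Total 3-person selections from all 8: C(8,3) = 56.
Selections missing a whole group: no pilots → C(3,3) = 1; no dispatchers → C(5,3) = 10.
Both groups omitted at once is impossible, so 56 − 11 = 45.

45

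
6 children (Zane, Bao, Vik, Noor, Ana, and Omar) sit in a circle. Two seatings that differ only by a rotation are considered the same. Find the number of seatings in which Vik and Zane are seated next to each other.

Treat {Vik, Zane} as one unit (2 internal orders) and seat the resulting 5 units around the table: (4)! circular arrangements.
So 2 × (4)! = 2 × 24 = 48.

48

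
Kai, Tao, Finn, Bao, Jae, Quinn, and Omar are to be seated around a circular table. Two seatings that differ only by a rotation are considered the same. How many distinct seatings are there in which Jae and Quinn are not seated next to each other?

All circular seatings of 7 people number (6)! = 720.
Seatings with Jae beside Quinn: treat them as a block with 2 internal orders, giving 2 × (5)! = 240.
Subtracting, 720 − 240 = 480.

480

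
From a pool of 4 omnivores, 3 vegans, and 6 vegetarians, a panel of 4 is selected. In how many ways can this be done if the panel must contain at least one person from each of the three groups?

Total 4-person selections from all 13: C(13,4) = 715.
Subtract selections that omit an entire group: no omnivores → C(9,4) = 126; no vegans → C(10,4) = 210; no vegetarians → C(7,4) = 35.
Add back selections omitting two groups (i.e. drawn from a single group): C(4,4) + C(3,4) + C(6,4) = 16.
By inclusion–exclusion: 715 − 371 + 16 = 360.

360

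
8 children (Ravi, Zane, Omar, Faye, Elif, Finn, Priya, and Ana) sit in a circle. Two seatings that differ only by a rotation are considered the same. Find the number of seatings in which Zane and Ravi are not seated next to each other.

Without the restriction there are (7)! = 5040 seatings.
Those with Zane next to Ravi: fuse the pair into one unit and seat 7 units around a circle — 2·(6)! = 1440.
Subtracting, 5040 − 1440 = 3600.

3600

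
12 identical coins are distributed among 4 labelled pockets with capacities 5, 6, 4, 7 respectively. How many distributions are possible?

By stars and bars, unrestricted non-negative solutions to x_1+…+x_4 = 12 number C(12+3,3) = 455.
Subtract solutions that violate a single cap (substitute x_i' = x_i − (cap_i+1)): x_1 ≥ 6 gives C(9,3) = 84; x_2 ≥ 7 gives C(8,3) = 56; x_3 ≥ 5 gives C(10,3) = 120; x_4 ≥ 8 gives C(7,3) = 35. Together 295.
Add back pairs where two caps are both exceeded: 0 + 4 + 0 + 1 + 0 + 0 = 5.
By inclusion–exclusion the count is 455 − 295 + 5 = 165.

165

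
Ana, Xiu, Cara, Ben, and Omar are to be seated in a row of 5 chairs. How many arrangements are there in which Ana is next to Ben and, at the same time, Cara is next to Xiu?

24

Treat {Ana,Ben} as one block (2 orders) and {Cara,Xiu} as another (2 orders).
That leaves 3 units to arrange: 2 × 2 × 3! = 4 × 6 = 24.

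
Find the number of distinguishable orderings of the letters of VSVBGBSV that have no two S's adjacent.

1260

There are 8!/(3!·2!·2!) = 1680 arrangements of VSVBGBSV in total.
Arrangements with the S's together: treat SS as one letter, giving (7)!/(3!·2!) = 420.
Subtracting, 1680 − 420 = 1260 arrangements keep the S's apart.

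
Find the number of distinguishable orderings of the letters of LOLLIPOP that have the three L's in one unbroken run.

Treat the 3 copies of L as a single block. The multiset to arrange is then {LLL, I, O, O, P, P}, 6 items in all.
That gives (6)!/(2!·2!) = 180 arrangements.

180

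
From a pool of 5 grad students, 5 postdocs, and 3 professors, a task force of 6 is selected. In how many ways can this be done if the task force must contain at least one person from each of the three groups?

With no constraint there are C(13,6) = 1716 possible selections.
Selections missing a whole group: no grad students → C(8,6) = 28; no postdocs → C(8,6) = 28; no professors → C(10,6) = 210.
Add back selections omitting two groups (i.e. drawn from a single group): C(5,6) + C(5,6) + C(3,6) = 0.
By inclusion–exclusion: 1716 − 266 + 0 = 1450.

1450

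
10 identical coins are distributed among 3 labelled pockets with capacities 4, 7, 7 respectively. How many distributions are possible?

33

Ignoring the caps, the number of non-negative solutions to x_1+…+x_3 = 10 is C(12,2) = 66.
Subtract solutions that violate a single cap (substitute x_i' = x_i − (cap_i+1)): x_1 ≥ 5 gives C(7,2) = 21; x_2 ≥ 8 gives C(4,2) = 6; x_3 ≥ 8 gives C(4,2) = 6. Together 33.
No two caps can be exceeded simultaneously, so the pair terms are all 0.
By inclusion–exclusion the count is 66 − 33 + 0 = 33.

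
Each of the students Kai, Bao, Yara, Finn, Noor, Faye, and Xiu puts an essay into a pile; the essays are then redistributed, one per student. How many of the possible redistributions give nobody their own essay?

This is the derangement count D_7: permutations of 7 items with no fixed point.
By inclusion–exclusion this is Σ_{j=0}^{7} (−1)^j C(7,j)·(7−j)!.
Computing: 5040 − 5040 + 2520 − 840 + 210 − 42 + 7 − 1 = 1854.

1854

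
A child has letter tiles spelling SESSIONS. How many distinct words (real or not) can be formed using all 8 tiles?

SESSIONS has 8 letters with S appearing 4 times.
So there are 8! / (4!) = 1680 distinguishable arrangements.

1680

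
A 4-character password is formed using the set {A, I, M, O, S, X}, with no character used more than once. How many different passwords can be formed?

360

With no repetition, fill the 4 characters in order: 6 choices, then 5, down to 3.
6 × 5 × 4 × 3 = 360.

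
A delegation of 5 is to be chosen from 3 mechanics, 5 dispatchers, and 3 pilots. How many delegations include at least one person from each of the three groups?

345

Unrestricted: C(11,5) = 462 ways to pick any 5 of the 11.
Selections missing a whole group: no mechanics → C(8,5) = 56; no dispatchers → C(6,5) = 6; no pilots → C(8,5) = 56.
Add back selections omitting two groups (i.e. drawn from a single group): C(3,5) + C(5,5) + C(3,5) = 1.
By inclusion–exclusion: 462 − 118 + 1 = 345.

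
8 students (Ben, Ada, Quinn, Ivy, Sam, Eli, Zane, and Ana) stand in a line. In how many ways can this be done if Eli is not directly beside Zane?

30240

Of the 8! = 40320 arrangements, those with Eli and Zane adjacent number 2 × 7! = 10080 (treat the pair as a block with 2 internal orders).
Complementary counting: 40320 − 10080 = 30240.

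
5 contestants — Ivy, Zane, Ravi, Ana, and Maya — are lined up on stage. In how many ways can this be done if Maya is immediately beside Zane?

48

Glue Maya and Zane into one block (2 internal orders), leaving 4 units to arrange in a row.
So the count is 2·(4)! = 48.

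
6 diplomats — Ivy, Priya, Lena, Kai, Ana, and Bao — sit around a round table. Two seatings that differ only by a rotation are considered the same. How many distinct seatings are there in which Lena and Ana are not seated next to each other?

All circular seatings of 6 people number (5)! = 120.
Those with Lena next to Ana: fuse the pair into one unit and seat 5 units around a circle — 2·(4)! = 48.
Subtracting, 120 − 48 = 72.

72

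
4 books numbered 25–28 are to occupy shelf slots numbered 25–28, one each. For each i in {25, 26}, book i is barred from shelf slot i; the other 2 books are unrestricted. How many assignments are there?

14

Let Aᵢ (for i ∈ {25, 26}) be the placements that put book i in its forbidden shelf slot. Any j of these fix j positions, leaving (4−j)! ways to fill the rest, and there are C(2,j) ways to pick which j.
By inclusion–exclusion, the number of valid placements is Σ_{j=0}^{2} (−1)^j C(2,j)·(4−j)!.
Computing: 24 − 12 + 2 = 14.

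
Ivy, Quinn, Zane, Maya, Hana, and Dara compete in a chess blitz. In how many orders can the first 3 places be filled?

This is an ordered selection of 3 from 6: P(6,3).
That gives 6 × 5 × 4 = 120.

120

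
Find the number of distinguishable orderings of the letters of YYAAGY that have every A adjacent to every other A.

20

Treat the 2 copies of A as a single block. The multiset to arrange is then {AA, G, Y, Y, Y}, 5 items in all.
That gives (5)!/(3!) = 20 arrangements.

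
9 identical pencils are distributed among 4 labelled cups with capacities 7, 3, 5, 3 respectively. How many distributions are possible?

Ignoring the caps, the number of non-negative solutions to x_1+…+x_4 = 9 is C(12,3) = 220.
Subtract solutions that violate a single cap (substitute x_i' = x_i − (cap_i+1)): x_1 ≥ 8 gives C(4,3) = 4; x_2 ≥ 4 gives C(8,3) = 56; x_3 ≥ 6 gives C(6,3) = 20; x_4 ≥ 4 gives C(8,3) = 56. Together 136.
Add back pairs where two caps are both exceeded: 0 + 0 + 0 + 0 + 4 + 0 = 4.
By inclusion–exclusion the count is 220 − 136 + 4 = 88.

88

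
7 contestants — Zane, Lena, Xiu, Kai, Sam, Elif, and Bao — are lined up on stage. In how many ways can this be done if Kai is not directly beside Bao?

There are 7! = 5040 arrangements in all. If Kai and Bao are adjacent, merging them into one block gives 2·(6)! = 1440 arrangements.
So 5040 − 1440 = 3600 arrangements keep them apart.

3600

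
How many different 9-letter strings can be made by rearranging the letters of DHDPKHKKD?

The 9 letters of DHDPKHKKD have repeats: D appearing 3 times, H appearing twice, and K appearing 3 times.
The number of distinct arrangements is 9!/(3!·3!·2!) = 362880/72 = 5040.

5040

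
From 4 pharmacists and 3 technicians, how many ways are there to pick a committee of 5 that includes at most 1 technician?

3

Split by how many technicians are chosen (0 through 1).
Sum: C(3,0)·C(4,5) + C(3,1)·C(4,4) = 0 + 3 = 3.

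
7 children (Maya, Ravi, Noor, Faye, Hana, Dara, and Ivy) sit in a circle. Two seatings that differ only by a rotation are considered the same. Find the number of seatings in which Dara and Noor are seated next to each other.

240

Treat {Dara, Noor} as one unit (2 internal orders) and seat the resulting 6 units around the table: (5)! circular arrangements.
So 2 × (5)! = 2 × 120 = 240.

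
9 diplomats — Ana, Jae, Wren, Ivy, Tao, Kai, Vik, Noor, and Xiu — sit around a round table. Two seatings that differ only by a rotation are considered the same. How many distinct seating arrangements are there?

Around a circle, 9 distinct people have 9!/9 = (8)! = 40320 rotationally distinct seatings.

40320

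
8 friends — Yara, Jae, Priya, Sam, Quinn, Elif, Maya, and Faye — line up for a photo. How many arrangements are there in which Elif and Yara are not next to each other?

Of the 8! = 40320 arrangements, those with Elif and Yara adjacent number 2 × 7! = 10080 (treat the pair as a block with 2 internal orders).
Complementary counting: 40320 − 10080 = 30240.

30240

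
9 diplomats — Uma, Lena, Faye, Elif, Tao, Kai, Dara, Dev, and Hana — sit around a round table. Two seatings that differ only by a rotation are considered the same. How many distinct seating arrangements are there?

40320

Fix one person's seat to break rotational symmetry; the remaining 8 people can be arranged in (8)! = 40320 ways.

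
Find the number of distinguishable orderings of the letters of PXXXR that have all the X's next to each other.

Treat the 3 copies of X as a single block. The multiset to arrange is then {XXX, P, R}, 3 items in all.
All 3 items are distinct, so there are (3)! = 6 arrangements.

6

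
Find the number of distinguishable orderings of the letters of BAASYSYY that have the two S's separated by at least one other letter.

Total arrangements of BAASYSYY: 8!/(3!·2!·2!) = 1680.
If the two S's are adjacent, glue them into one block, leaving 7 items to arrange: (7)!/(3!·2!) = 420 ways.
Hence 1680 − 420 = 1260.

1260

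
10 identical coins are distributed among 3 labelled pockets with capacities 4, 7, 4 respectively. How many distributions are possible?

19

By stars and bars, unrestricted non-negative solutions to x_1+…+x_3 = 10 number C(10+2,2) = 66.
Subtract solutions that violate a single cap (substitute x_i' = x_i − (cap_i+1)): x_1 ≥ 5 gives C(7,2) = 21; x_2 ≥ 8 gives C(4,2) = 6; x_3 ≥ 5 gives C(7,2) = 21. Together 48.
Add back pairs where two caps are both exceeded: 0 + 1 + 0 = 1.
By inclusion–exclusion the count is 66 − 48 + 1 = 19.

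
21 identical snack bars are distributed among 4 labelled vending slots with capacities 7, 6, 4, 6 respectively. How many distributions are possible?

By stars and bars, unrestricted non-negative solutions to x_1+…+x_4 = 21 number C(21+3,3) = 2024.
Subtract solutions that violate a single cap (substitute x_i' = x_i − (cap_i+1)): x_1 ≥ 8 gives C(16,3) = 560; x_2 ≥ 7 gives C(17,3) = 680; x_3 ≥ 5 gives C(19,3) = 969; x_4 ≥ 7 gives C(17,3) = 680. Together 2889.
Add back pairs where two caps are both exceeded: 84 + 165 + 84 + 220 + 120 + 220 = 893.
Subtract triples: 4 + 0 + 4 + 10 = 18.
By inclusion–exclusion the count is 2024 − 2889 + 893 − 18 = 10.

10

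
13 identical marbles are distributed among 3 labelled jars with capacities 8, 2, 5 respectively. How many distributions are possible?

6

Ignoring the caps, the number of non-negative solutions to x_1+…+x_3 = 13 is C(15,2) = 105.
Subtract solutions that violate a single cap (substitute x_i' = x_i − (cap_i+1)): x_1 ≥ 9 gives C(6,2) = 15; x_2 ≥ 3 gives C(12,2) = 66; x_3 ≥ 6 gives C(9,2) = 36. Together 117.
Add back pairs where two caps are both exceeded: 3 + 0 + 15 = 18.
By inclusion–exclusion the count is 105 − 117 + 18 = 6.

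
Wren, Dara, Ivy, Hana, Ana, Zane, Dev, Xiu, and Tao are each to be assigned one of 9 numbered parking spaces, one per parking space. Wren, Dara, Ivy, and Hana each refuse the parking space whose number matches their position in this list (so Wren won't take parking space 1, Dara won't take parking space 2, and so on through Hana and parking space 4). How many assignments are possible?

229080

Let Aᵢ (for 1 ≤ i ≤ 4) be the placements that put person i in their forbidden parking space. Any j of these fix j positions, leaving (9−j)! ways to fill the rest, and there are C(4,j) ways to pick which j.
By inclusion–exclusion, the number of valid placements is Σ_{j=0}^{4} (−1)^j C(4,j)·(9−j)!.
Computing: 362880 − 161280 + 30240 − 2880 + 120 = 229080.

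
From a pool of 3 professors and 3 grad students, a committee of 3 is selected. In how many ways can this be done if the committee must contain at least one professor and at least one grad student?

Total 3-person selections from all 6: C(6,3) = 20.
Subtract selections that omit an entire group: no professors → C(3,3) = 1; no grad students → C(3,3) = 1.
Both groups omitted at once is impossible, so 20 − 2 = 18.

18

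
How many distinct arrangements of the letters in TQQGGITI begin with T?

With the first slot taken by T, it remains to arrange the other 7 letters (QQGGITI).
Those 7 letters have G appearing twice, I appearing twice, and Q appearing twice, giving (7)!/(2!·2!·2!) = 630.

630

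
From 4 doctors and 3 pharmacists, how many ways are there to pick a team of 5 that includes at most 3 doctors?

18

Split by how many doctors are chosen (0 through 3).
Sum: C(4,0)·C(3,5) + C(4,1)·C(3,4) + C(4,2)·C(3,3) + C(4,3)·C(3,2) = 0 + 0 + 6 + 12 = 18.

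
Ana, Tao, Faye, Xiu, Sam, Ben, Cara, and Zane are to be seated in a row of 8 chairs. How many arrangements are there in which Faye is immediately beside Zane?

10080

Treat {Faye, Zane} as a single unit. There are 7 units to order, and the pair itself can be ordered 2 ways.
So the count is 2·(7)! = 10080.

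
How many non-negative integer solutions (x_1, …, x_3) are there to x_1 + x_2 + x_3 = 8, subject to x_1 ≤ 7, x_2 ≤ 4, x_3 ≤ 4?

24

Ignoring the caps, the number of non-negative solutions to x_1+…+x_3 = 8 is C(10,2) = 45.
Subtract solutions that violate a single cap (substitute x_i' = x_i − (cap_i+1)): x_1 ≥ 8 gives C(2,2) = 1; x_2 ≥ 5 gives C(5,2) = 10; x_3 ≥ 5 gives C(5,2) = 10. Together 21.
No two caps can be exceeded simultaneously, so the pair terms are all 0.
By inclusion–exclusion the count is 45 − 21 + 0 = 24.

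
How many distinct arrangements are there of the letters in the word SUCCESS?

420

The 7 letters of SUCCESS have repeats: C appearing twice and S appearing 3 times.
The number of distinct arrangements is 7!/(3!·2!) = 5040/12 = 420.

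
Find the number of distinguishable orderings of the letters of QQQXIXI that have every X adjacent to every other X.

60

Treat the 2 copies of X as a single block. The multiset to arrange is then {XX, I, I, Q, Q, Q}, 6 items in all.
That gives (6)!/(3!·2!) = 60 arrangements.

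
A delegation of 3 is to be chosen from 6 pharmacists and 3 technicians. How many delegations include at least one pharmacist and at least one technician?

Unrestricted: C(9,3) = 84 ways to pick any 3 of the 9.
Subtract selections that omit an entire group: no pharmacists → C(3,3) = 1; no technicians → C(6,3) = 20.
Both groups omitted at once is impossible, so 84 − 21 = 63.

63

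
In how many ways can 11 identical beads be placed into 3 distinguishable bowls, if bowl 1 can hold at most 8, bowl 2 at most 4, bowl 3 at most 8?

Without the upper bounds there are C(13,2) = 78 ways to split 11 among 3 bowls.
Subtract solutions that violate a single cap (substitute x_i' = x_i − (cap_i+1)): x_1 ≥ 9 gives C(4,2) = 6; x_2 ≥ 5 gives C(8,2) = 28; x_3 ≥ 9 gives C(4,2) = 6. Together 40.
No two caps can be exceeded simultaneously, so the pair terms are all 0.
By inclusion–exclusion the count is 78 − 40 + 0 = 38.

38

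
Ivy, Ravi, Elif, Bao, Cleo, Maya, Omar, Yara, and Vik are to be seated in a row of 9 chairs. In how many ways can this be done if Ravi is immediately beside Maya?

80640

Place the 7 others and the Ravi-Maya pair as 8 objects in a line; the pair has 2 internal arrangements.
So the count is 2·(8)! = 80640.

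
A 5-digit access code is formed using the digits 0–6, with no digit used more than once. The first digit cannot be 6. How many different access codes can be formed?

2160

The first digit has 7−1 = 6 choices (anything except 6).
The remaining 4 digits are filled from the other 6 symbols without repetition: 6 × 5 × 4 × 3 = 360.
Total: 6 × 360 = 2160.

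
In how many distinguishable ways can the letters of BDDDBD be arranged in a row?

15

BDDDBD has 6 letters with B appearing twice and D appearing 4 times.
The number of distinct arrangements is 6!/(4!·2!) = 720/48 = 15.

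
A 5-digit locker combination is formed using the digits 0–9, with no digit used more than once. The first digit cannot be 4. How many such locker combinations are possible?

27216

The first digit has 10−1 = 9 choices (anything except 4).
The remaining 4 digits are filled from the other 9 symbols without repetition: 9 × 8 × 7 × 6 = 3024.
Total: 9 × 3024 = 27216.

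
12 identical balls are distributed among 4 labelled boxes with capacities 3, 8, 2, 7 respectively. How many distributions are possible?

Without the upper bounds there are C(15,3) = 455 ways to split 12 among 4 boxes.
Subtract solutions that violate a single cap (substitute x_i' = x_i − (cap_i+1)): x_1 ≥ 4 gives C(11,3) = 165; x_2 ≥ 9 gives C(6,3) = 20; x_3 ≥ 3 gives C(12,3) = 220; x_4 ≥ 8 gives C(7,3) = 35. Together 440.
Add back pairs where two caps are both exceeded: 0 + 56 + 1 + 1 + 0 + 4 = 62.
By inclusion–exclusion the count is 455 − 440 + 62 = 77.

77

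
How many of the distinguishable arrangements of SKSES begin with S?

12

With the first slot taken by S, it remains to arrange the other 4 letters (KSES).
Those 4 letters have S appearing twice, giving (4)!/(2!) = 12.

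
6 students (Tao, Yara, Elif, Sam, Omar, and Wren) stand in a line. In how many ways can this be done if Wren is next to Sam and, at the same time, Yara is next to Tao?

96

Treat {Wren,Sam} as one block (2 orders) and {Yara,Tao} as another (2 orders).
That leaves 4 units to arrange: 2 × 2 × 4! = 4 × 24 = 96.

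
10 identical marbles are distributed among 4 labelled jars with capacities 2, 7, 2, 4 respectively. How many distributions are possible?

Ignoring the caps, the number of non-negative solutions to x_1+…+x_4 = 10 is C(13,3) = 286.
Subtract solutions that violate a single cap (substitute x_i' = x_i − (cap_i+1)): x_1 ≥ 3 gives C(10,3) = 120; x_2 ≥ 8 gives C(5,3) = 10; x_3 ≥ 3 gives C(10,3) = 120; x_4 ≥ 5 gives C(8,3) = 56. Together 306.
Add back pairs where two caps are both exceeded: 0 + 35 + 10 + 0 + 0 + 10 = 55.
By inclusion–exclusion the count is 286 − 306 + 55 = 35.

35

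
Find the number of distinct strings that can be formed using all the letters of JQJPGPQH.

5040

The 8 letters of JQJPGPQH have repeats: J appearing twice, P appearing twice, and Q appearing twice.
The number of distinct arrangements is 8!/(2!·2!·2!) = 40320/8 = 5040.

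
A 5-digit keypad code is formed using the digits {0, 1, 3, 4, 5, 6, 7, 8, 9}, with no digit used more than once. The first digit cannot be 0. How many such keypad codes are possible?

The first digit has 9−1 = 8 choices (anything except 0).
The remaining 4 digits are filled from the other 8 symbols without repetition: 8 × 7 × 6 × 5 = 1680.
Total: 8 × 1680 = 13440.

13440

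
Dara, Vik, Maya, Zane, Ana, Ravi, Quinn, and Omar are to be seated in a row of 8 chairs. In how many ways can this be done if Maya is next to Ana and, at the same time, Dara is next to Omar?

Treat {Maya,Ana} as one block (2 orders) and {Dara,Omar} as another (2 orders).
That leaves 6 units to arrange: 2 × 2 × 6! = 4 × 720 = 2880.

2880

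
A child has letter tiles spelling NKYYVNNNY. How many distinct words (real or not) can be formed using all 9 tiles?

2520

Letter multiplicities in NKYYVNNNY: K×1, N×4, V×1, Y×3.
Dividing 9! = 362880 by 4!·3! = 144 for the repeated letters gives 2520.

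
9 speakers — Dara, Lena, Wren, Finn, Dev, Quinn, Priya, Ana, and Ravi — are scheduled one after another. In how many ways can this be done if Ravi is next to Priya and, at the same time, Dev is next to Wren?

20160

Treat {Ravi,Priya} as one block (2 orders) and {Dev,Wren} as another (2 orders).
That leaves 7 units to arrange: 2 × 2 × 7! = 4 × 5040 = 20160.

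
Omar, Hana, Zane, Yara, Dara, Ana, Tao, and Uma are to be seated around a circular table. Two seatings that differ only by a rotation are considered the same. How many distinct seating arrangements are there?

5040

Seat Omar anywhere (absorbing the rotational symmetry), then permute the other 7: (7)! = 5040.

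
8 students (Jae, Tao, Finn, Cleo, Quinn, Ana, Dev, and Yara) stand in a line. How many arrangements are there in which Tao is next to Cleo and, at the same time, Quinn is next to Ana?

2880

Treat {Tao,Cleo} as one block (2 orders) and {Quinn,Ana} as another (2 orders).
That leaves 6 units to arrange: 2 × 2 × 6! = 4 × 720 = 2880.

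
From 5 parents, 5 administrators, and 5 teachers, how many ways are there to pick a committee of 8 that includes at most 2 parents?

Split by how many parents are chosen (0 through 2).
Sum: C(5,0)·C(10,8) + C(5,1)·C(10,7) + C(5,2)·C(10,6) = 45 + 600 + 2100 = 2745.

2745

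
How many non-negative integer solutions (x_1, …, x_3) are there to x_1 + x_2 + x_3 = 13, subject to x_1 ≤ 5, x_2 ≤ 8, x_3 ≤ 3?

By stars and bars, unrestricted non-negative solutions to x_1+…+x_3 = 13 number C(13+2,2) = 105.
Subtract solutions that violate a single cap (substitute x_i' = x_i − (cap_i+1)): x_1 ≥ 6 gives C(9,2) = 36; x_2 ≥ 9 gives C(6,2) = 15; x_3 ≥ 4 gives C(11,2) = 55. Together 106.
Add back pairs where two caps are both exceeded: 0 + 10 + 1 = 11.
By inclusion–exclusion the count is 105 − 106 + 11 = 10.

10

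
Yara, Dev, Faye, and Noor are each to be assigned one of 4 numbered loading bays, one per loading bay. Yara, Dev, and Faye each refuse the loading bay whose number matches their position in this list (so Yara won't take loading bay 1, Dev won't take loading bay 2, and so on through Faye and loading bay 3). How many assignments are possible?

Let Aᵢ (for i ∈ {1, 2, 3}) be the placements that put person i in their forbidden loading bay. Any j of these fix j positions, leaving (4−j)! ways to fill the rest, and there are C(3,j) ways to pick which j.
By inclusion–exclusion, the number of valid placements is Σ_{j=0}^{3} (−1)^j C(3,j)·(4−j)!.
Computing: 24 − 18 + 6 − 1 = 11.

11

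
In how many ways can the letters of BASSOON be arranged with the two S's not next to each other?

900

There are 7!/(2!·2!) = 1260 arrangements of BASSOON in total.
Arrangements with the S's together: treat SS as one letter, giving (6)!/(2!) = 360.
Hence 1260 − 360 = 900.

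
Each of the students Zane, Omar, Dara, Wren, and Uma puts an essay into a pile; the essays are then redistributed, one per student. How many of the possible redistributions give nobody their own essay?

44

Let Aᵢ be the assignments in which student i gets their own essay. We want the size of the complement of A₁∪…∪A_5.
By inclusion–exclusion this is Σ_{j=0}^{5} (−1)^j C(5,j)·(5−j)!.
Computing: 120 − 120 + 60 − 20 + 5 − 1 = 44.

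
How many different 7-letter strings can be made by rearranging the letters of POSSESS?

The 7 letters of POSSESS have repeats: S appearing 4 times.
Dividing 7! = 5040 by 4! = 24 for the repeated letters gives 210.

210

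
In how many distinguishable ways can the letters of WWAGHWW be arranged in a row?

WWAGHWW has 7 letters with W appearing 4 times.
So there are 7! / (4!) = 210 distinguishable arrangements.

210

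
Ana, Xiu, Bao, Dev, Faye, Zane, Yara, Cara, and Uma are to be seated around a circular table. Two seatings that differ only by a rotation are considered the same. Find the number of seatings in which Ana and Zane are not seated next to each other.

30240

All circular seatings of 9 people number (8)! = 40320.
Seatings with Ana beside Zane: treat them as a block with 2 internal orders, giving 2 × (7)! = 10080.
Subtracting, 40320 − 10080 = 30240.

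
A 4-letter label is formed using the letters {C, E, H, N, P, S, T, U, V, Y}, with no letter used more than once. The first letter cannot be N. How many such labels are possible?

4536

The first letter has 10−1 = 9 choices (anything except N).
The remaining 3 letters are filled from the other 9 symbols without repetition: 9 × 8 × 7 = 504.
Total: 9 × 504 = 4536.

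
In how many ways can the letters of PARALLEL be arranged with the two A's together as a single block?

840

Treat the 2 copies of A as a single block. The multiset to arrange is then {AA, E, L, L, L, P, R}, 7 items in all.
That gives (7)!/(3!) = 840 arrangements.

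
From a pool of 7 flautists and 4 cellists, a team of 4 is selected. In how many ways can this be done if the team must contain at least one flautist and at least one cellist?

With no constraint there are C(11,4) = 330 possible selections.
Subtract selections that omit an entire group: no flautists → C(4,4) = 1; no cellists → C(7,4) = 35.
Both groups omitted at once is impossible, so 330 − 36 = 294.

294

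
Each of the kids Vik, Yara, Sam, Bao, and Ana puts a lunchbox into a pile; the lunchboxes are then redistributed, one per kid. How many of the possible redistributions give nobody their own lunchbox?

44

Let Aᵢ be the assignments in which kid i gets their own lunchbox. We want the size of the complement of A₁∪…∪A_5.
By inclusion–exclusion this is Σ_{j=0}^{5} (−1)^j C(5,j)·(5−j)!.
Computing: 120 − 120 + 60 − 20 + 5 − 1 = 44.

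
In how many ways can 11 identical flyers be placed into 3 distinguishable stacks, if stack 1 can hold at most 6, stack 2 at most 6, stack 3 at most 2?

9

Ignoring the caps, the number of non-negative solutions to x_1+…+x_3 = 11 is C(13,2) = 78.
Subtract solutions that violate a single cap (substitute x_i' = x_i − (cap_i+1)): x_1 ≥ 7 gives C(6,2) = 15; x_2 ≥ 7 gives C(6,2) = 15; x_3 ≥ 3 gives C(10,2) = 45. Together 75.
Add back pairs where two caps are both exceeded: 0 + 3 + 3 = 6.
By inclusion–exclusion the count is 78 − 75 + 6 = 9.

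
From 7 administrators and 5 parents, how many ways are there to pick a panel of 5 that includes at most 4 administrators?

Split by how many administrators are chosen (0 through 4).
Sum: C(7,0)·C(5,5) + C(7,1)·C(5,4) + C(7,2)·C(5,3) + C(7,3)·C(5,2) + C(7,4)·C(5,1) = 1 + 35 + 210 + 350 + 175 = 771.

771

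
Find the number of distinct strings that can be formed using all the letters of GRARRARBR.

GRARRARBR has 9 letters with A appearing twice and R appearing 5 times.
So there are 9! / (5!·2!) = 1512 distinguishable arrangements.

1512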